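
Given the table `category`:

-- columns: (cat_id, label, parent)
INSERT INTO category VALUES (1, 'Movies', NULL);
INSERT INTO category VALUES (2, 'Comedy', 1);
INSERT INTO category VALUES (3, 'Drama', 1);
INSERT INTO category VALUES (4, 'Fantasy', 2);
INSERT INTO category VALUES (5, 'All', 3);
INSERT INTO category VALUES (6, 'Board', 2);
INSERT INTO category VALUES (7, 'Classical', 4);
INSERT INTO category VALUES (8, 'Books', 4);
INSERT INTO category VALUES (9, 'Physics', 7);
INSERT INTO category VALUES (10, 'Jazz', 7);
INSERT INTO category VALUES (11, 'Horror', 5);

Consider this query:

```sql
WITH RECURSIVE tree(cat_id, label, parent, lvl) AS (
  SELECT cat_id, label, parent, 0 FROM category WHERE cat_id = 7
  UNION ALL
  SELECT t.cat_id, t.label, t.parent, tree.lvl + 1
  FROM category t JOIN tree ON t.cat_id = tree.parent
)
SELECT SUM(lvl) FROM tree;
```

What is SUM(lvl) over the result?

Base: cat_id=7 (Classical), parent=4, lvl 0.
Iteration 1: join on cat_id=4 -> Fantasy (id 4, parent=2, lvl 1).
Iteration 2: join on cat_id=2 -> Comedy (id 2, parent=1, lvl 2).
Iteration 3: join on cat_id=1 -> Movies (id 1, parent=NULL, lvl 3).
Iteration 4: parent is NULL; no match; recursion stops.
SUM(lvl) = 0 + 1 + 2 + 3 = 6.

6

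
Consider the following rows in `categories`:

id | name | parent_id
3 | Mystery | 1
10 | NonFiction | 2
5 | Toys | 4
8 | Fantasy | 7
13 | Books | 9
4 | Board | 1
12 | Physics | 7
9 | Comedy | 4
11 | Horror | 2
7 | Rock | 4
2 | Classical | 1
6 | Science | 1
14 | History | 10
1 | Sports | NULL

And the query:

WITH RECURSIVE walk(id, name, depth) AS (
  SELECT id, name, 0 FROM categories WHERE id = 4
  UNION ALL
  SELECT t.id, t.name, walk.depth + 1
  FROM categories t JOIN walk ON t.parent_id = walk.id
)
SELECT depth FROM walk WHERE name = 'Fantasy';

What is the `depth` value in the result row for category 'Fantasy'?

2

Base: id=4 (Board) at depth 0.
Iteration 1: rows with parent_id in {4} -> Toys (id 5, depth 1), Rock (id 7, depth 1), Comedy (id 9, depth 1).
Iteration 2: rows with parent_id in {5,7,9} -> Fantasy (id 8, depth 2), Physics (id 12, depth 2), Books (id 13, depth 2).
Iteration 3: no rows with parent_id in {8,12,13}; recursion stops.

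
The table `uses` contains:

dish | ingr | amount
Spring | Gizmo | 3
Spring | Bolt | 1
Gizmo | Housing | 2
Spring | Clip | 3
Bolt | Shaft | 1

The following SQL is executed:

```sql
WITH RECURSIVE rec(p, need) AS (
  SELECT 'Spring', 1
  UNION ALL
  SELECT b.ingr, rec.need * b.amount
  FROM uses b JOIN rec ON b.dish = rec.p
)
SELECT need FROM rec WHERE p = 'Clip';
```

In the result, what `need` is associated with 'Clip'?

Base: (Spring, need=1).
Iteration 1: components of {Spring} -> Bolt = 1*1 = 1, Clip = 1*3 = 3, Gizmo = 1*3 = 3.
Iteration 2: components of {Bolt,Clip,Gizmo} -> Housing = 3*2 = 6, Shaft = 1*1 = 1.
Iteration 3: no further components; recursion stops.

3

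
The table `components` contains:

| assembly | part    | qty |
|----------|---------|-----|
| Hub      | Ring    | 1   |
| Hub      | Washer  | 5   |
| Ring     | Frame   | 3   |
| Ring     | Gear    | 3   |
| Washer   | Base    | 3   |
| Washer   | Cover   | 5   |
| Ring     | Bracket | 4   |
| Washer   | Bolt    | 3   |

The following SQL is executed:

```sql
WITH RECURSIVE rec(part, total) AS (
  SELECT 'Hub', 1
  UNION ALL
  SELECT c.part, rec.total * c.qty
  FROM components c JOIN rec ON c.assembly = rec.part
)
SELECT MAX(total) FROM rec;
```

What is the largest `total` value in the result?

Base: (Hub, total=1).
Iteration 1: components of {Hub} -> Ring = 1*1 = 1, Washer = 1*5 = 5.
Iteration 2: components of {Ring,Washer} -> Base = 5*3 = 15, Bolt = 5*3 = 15, Bracket = 1*4 = 4, Cover = 5*5 = 25, Frame = 1*3 = 3, Gear = 1*3 = 3.
Iteration 3: no further components; recursion stops.
total values: 1, 5, 1, 15, 25, 15, 4, 3, 3; the maximum is 25.

25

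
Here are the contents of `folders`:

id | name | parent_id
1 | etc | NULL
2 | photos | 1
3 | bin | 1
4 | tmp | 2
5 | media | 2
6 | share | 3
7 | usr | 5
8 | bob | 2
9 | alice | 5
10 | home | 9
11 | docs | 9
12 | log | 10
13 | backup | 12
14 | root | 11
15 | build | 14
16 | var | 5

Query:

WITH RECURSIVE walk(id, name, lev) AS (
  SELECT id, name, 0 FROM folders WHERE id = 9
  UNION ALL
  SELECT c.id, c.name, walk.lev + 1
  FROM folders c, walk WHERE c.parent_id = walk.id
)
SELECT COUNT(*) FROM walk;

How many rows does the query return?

7

Base: id=9 (alice) at lev 0.
Iteration 1: rows with parent_id in {9} -> home (id 10, lev 1), docs (id 11, lev 1).
Iteration 2: rows with parent_id in {10,11} -> log (id 12, lev 2), root (id 14, lev 2).
Iteration 3: rows with parent_id in {12,14} -> backup (id 13, lev 3), build (id 15, lev 3).
Iteration 4: no rows with parent_id in {13,15}; recursion stops.
Total rows emitted: 7.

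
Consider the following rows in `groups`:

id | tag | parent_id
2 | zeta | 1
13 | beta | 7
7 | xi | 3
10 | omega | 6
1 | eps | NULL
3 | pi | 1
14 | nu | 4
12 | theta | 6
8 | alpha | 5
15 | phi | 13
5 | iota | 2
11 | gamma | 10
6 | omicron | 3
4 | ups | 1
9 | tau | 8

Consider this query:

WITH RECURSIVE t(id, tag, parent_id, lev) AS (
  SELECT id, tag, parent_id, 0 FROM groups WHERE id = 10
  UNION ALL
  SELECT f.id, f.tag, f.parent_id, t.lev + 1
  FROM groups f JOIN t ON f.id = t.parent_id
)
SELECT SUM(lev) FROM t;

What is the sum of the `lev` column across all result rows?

Base: id=10 (omega), parent_id=6, lev 0.
Iteration 1: join on id=6 -> omicron (id 6, parent_id=3, lev 1).
Iteration 2: join on id=3 -> pi (id 3, parent_id=1, lev 2).
Iteration 3: join on id=1 -> eps (id 1, parent_id=NULL, lev 3).
Iteration 4: parent_id is NULL; no match; recursion stops.
SUM(lev) = 0 + 1 + 2 + 3 = 6.

6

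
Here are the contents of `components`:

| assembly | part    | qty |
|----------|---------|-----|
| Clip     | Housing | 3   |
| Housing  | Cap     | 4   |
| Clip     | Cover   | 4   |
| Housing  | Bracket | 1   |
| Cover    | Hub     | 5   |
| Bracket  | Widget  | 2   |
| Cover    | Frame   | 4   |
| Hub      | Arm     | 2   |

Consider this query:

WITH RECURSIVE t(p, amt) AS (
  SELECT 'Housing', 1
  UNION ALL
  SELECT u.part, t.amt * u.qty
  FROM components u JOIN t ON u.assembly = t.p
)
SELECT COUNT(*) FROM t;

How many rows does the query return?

4

Base: (Housing, amt=1).
Iteration 1: components of {Housing} -> Bracket = 1*1 = 1, Cap = 1*4 = 4.
Iteration 2: components of {Bracket,Cap} -> Widget = 1*2 = 2.
Iteration 3: no further components; recursion stops.
Total rows emitted: 4.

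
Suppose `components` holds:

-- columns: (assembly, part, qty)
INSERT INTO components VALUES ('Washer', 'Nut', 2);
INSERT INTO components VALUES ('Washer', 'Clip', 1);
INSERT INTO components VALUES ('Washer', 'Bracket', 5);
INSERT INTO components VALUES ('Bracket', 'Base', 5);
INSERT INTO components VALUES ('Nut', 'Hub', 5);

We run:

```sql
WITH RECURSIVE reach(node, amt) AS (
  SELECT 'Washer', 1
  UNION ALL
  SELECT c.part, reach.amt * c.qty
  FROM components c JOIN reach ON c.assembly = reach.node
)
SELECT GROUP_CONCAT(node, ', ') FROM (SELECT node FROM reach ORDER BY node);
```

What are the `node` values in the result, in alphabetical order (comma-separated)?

Base, Bracket, Clip, Hub, Nut, Washer

Base: (Washer, amt=1).
Iteration 1: components of {Washer} -> Bracket = 1*5 = 5, Clip = 1*1 = 1, Nut = 1*2 = 2.
Iteration 2: components of {Bracket,Clip,Nut} -> Base = 5*5 = 25, Hub = 2*5 = 10.
Iteration 3: no further components; recursion stops.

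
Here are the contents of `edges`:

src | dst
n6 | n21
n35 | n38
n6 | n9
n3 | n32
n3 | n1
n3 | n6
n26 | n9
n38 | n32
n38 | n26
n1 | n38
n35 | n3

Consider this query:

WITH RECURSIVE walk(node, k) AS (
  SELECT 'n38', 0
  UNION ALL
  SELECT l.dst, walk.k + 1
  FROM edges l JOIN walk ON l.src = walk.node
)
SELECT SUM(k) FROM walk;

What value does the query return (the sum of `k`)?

4

Base: (n38, k=0).
Iteration 1: edges from {n38} -> (n26, k=1), (n32, k=1).
Iteration 2: edges from {n26,n32} -> (n9, k=2).
Iteration 3: no outgoing edges from {n9}; recursion stops.
SUM(k) = 0 + 1 + 1 + 2 = 4.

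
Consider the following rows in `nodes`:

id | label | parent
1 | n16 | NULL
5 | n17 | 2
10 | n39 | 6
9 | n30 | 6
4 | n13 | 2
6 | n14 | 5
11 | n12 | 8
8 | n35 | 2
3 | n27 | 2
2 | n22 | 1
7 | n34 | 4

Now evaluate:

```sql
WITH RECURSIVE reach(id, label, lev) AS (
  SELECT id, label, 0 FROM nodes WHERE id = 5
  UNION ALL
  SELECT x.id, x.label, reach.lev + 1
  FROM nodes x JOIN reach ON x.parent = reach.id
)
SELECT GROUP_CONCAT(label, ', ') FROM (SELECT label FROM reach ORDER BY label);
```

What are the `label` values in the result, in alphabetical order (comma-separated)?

n14, n17, n30, n39

Base: id=5 (n17) at lev 0.
Iteration 1: rows with parent in {5} -> n14 (id 6, lev 1).
Iteration 2: rows with parent in {6} -> n30 (id 9, lev 2), n39 (id 10, lev 2).
Iteration 3: no rows with parent in {9,10}; recursion stops.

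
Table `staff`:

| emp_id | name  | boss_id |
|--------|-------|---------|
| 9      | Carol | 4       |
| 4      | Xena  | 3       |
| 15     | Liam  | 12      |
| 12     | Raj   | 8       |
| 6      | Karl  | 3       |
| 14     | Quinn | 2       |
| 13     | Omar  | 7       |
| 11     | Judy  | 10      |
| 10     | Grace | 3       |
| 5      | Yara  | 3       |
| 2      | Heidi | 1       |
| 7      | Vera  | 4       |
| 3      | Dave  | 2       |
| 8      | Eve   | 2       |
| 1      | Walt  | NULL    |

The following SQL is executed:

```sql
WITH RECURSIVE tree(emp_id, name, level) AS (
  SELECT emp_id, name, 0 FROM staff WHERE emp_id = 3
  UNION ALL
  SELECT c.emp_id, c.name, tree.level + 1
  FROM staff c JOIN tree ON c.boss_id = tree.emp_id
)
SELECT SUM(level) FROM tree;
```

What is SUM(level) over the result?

13

Base: emp_id=3 (Dave) at level 0.
Iteration 1: rows with boss_id in {3} -> Xena (id 4, level 1), Yara (id 5, level 1), Karl (id 6, level 1), Grace (id 10, level 1).
Iteration 2: rows with boss_id in {4,5,6,10} -> Vera (id 7, level 2), Carol (id 9, level 2), Judy (id 11, level 2).
Iteration 3: rows with boss_id in {7,9,11} -> Omar (id 13, level 3).
Iteration 4: no rows with boss_id in {13}; recursion stops.
SUM(level) = 0 + 1 + 1 + 1 + 1 + 2 + 2 + 2 + 3 = 13.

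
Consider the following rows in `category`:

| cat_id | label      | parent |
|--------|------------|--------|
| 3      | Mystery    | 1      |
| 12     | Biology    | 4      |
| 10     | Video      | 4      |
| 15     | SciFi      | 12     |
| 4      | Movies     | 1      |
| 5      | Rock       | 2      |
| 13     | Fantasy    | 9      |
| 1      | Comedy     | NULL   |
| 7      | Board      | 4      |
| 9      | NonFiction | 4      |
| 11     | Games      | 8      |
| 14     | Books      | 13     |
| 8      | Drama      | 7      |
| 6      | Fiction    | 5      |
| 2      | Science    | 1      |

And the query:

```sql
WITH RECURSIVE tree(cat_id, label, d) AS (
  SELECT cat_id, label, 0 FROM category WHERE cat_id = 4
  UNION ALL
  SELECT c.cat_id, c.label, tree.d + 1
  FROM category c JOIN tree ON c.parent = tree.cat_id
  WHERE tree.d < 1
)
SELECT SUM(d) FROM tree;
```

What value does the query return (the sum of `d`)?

4

Base: cat_id=4 (Movies) at d 0.
Iteration 1: rows with parent in {4} -> Board (id 7, d 1), NonFiction (id 9, d 1), Video (id 10, d 1), Biology (id 12, d 1).
Iteration 2: d < 1 fails for all current rows; recursion stops.
SUM(d) = 0 + 1 + 1 + 1 + 1 = 4.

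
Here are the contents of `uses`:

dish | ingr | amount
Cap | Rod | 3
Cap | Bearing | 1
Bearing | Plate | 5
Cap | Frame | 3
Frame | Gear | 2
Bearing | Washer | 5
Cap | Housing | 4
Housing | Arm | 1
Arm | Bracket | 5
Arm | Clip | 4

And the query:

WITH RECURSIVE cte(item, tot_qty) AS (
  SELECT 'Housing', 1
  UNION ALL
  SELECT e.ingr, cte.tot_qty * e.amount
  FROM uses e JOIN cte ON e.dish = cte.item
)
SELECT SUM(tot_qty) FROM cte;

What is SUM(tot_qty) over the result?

Base: (Housing, tot_qty=1).
Iteration 1: components of {Housing} -> Arm = 1*1 = 1.
Iteration 2: components of {Arm} -> Bracket = 1*5 = 5, Clip = 1*4 = 4.
Iteration 3: no further components; recursion stops.
SUM(tot_qty) = 1 + 1 + 5 + 4 = 11.

11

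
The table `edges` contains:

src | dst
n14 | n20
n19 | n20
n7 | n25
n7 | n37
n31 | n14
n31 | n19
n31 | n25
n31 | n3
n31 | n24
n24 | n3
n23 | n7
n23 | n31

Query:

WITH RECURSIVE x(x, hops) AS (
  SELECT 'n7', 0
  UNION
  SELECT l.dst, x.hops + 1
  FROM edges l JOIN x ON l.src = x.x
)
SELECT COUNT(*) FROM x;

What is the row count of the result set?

3

Base: (n7, hops=0).
Iteration 1: edges from {n7} -> (n25, hops=1), (n37, hops=1).
Iteration 2: no outgoing edges from {n25,n37}; recursion stops.
Total rows emitted: 3.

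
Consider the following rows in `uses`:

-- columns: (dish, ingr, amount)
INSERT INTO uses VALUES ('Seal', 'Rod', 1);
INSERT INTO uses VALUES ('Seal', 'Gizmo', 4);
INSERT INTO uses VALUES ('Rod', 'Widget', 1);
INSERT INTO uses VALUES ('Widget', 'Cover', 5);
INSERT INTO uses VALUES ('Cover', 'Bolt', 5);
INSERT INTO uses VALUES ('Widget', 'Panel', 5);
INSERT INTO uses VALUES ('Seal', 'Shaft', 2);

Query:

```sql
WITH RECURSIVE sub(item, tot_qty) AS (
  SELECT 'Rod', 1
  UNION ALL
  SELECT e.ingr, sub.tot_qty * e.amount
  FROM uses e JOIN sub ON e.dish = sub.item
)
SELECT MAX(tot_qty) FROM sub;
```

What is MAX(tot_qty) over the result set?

Base: (Rod, tot_qty=1).
Iteration 1: components of {Rod} -> Widget = 1*1 = 1.
Iteration 2: components of {Widget} -> Cover = 1*5 = 5, Panel = 1*5 = 5.
Iteration 3: components of {Cover,Panel} -> Bolt = 5*5 = 25.
Iteration 4: no further components; recursion stops.
tot_qty values: 1, 1, 5, 5, 25; the maximum is 25.

25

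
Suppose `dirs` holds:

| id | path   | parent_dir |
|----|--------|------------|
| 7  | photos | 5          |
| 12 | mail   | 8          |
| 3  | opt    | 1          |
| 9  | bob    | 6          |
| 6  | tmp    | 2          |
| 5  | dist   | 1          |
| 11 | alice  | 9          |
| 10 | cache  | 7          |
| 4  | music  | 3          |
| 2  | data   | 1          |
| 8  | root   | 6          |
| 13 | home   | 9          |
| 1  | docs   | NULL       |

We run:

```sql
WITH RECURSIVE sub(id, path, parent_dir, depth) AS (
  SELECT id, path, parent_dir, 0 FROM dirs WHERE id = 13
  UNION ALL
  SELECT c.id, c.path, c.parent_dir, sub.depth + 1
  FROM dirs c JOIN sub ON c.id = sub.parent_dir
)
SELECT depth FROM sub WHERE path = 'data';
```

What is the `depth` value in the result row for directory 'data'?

3

Base: id=13 (home), parent_dir=9, depth 0.
Iteration 1: join on id=9 -> bob (id 9, parent_dir=6, depth 1).
Iteration 2: join on id=6 -> tmp (id 6, parent_dir=2, depth 2).
Iteration 3: join on id=2 -> data (id 2, parent_dir=1, depth 3).
Iteration 4: join on id=1 -> docs (id 1, parent_dir=NULL, depth 4).
Iteration 5: parent_dir is NULL; no match; recursion stops.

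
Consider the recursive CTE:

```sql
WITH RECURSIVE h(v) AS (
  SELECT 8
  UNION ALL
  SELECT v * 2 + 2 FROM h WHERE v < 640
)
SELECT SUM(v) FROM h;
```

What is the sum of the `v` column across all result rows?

2534

Base: v=8.
Iteration 1: 8 < 640 holds -> v = 8 * 2 + 2 = 18.
Iteration 2: 18 < 640 holds -> v = 18 * 2 + 2 = 38.
Iteration 3: 38 < 640 holds -> v = 38 * 2 + 2 = 78.
Iteration 4: 78 < 640 holds -> v = 78 * 2 + 2 = 158.
Iteration 5: 158 < 640 holds -> v = 158 * 2 + 2 = 318.
Iteration 6: 318 < 640 holds -> v = 318 * 2 + 2 = 638.
Iteration 7: 638 < 640 holds -> v = 638 * 2 + 2 = 1278.
Iteration 8: 1278 < 640 fails; recursion stops.
SUM(v) = 8 + 18 + 38 + 78 + 158 + 318 + 638 + 1278 = 2534.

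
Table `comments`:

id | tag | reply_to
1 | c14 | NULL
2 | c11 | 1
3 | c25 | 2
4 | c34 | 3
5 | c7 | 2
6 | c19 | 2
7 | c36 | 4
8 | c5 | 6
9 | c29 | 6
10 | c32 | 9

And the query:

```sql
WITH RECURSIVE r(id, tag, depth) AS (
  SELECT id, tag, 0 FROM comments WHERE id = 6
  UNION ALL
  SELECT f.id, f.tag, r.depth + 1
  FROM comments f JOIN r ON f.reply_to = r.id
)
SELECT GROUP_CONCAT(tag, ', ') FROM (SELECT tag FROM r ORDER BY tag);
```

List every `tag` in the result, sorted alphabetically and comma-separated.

c19, c29, c32, c5

Base: id=6 (c19) at depth 0.
Iteration 1: rows with reply_to in {6} -> c5 (id 8, depth 1), c29 (id 9, depth 1).
Iteration 2: rows with reply_to in {8,9} -> c32 (id 10, depth 2).
Iteration 3: no rows with reply_to in {10}; recursion stops.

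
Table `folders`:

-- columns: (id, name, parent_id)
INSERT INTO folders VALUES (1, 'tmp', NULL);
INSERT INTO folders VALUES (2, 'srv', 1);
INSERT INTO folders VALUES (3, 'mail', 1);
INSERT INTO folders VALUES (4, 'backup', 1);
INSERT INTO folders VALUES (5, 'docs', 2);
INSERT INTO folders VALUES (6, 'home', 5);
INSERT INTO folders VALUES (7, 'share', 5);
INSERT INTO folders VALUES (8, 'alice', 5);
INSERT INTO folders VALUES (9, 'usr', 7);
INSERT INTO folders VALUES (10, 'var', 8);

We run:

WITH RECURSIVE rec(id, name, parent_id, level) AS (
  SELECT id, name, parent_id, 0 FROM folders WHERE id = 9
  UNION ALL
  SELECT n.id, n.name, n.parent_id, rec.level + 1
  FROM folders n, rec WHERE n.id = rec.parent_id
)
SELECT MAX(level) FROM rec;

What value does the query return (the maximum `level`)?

Base: id=9 (usr), parent_id=7, level 0.
Iteration 1: join on id=7 -> share (id 7, parent_id=5, level 1).
Iteration 2: join on id=5 -> docs (id 5, parent_id=2, level 2).
Iteration 3: join on id=2 -> srv (id 2, parent_id=1, level 3).
Iteration 4: join on id=1 -> tmp (id 1, parent_id=NULL, level 4).
Iteration 5: parent_id is NULL; no match; recursion stops.
level values: 0, 1, 2, 3, 4; the maximum is 4.

4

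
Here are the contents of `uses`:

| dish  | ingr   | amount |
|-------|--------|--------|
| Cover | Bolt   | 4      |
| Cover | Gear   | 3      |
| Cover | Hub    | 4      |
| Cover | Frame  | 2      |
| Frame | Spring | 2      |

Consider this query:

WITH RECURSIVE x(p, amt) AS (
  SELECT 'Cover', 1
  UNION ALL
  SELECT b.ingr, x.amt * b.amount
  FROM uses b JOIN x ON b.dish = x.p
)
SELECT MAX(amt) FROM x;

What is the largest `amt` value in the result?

4

Base: (Cover, amt=1).
Iteration 1: components of {Cover} -> Bolt = 1*4 = 4, Frame = 1*2 = 2, Gear = 1*3 = 3, Hub = 1*4 = 4.
Iteration 2: components of {Bolt,Frame,Gear,Hub} -> Spring = 2*2 = 4.
Iteration 3: no further components; recursion stops.
amt values: 1, 2, 4, 3, 4, 4; the maximum is 4.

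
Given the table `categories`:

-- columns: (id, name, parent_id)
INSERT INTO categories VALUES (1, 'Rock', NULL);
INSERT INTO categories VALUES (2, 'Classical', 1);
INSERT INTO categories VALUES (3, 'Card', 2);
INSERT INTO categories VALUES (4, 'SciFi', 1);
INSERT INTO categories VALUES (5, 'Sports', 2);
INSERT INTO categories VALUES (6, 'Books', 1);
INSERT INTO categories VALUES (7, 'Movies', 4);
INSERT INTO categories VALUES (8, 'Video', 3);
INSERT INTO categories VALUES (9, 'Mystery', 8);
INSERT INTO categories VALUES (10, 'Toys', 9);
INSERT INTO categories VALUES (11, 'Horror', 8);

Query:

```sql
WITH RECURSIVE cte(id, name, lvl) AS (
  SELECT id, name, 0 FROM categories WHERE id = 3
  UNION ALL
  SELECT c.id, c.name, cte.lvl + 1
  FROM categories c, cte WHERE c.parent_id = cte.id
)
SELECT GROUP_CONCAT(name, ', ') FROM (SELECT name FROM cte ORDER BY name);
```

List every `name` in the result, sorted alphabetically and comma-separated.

Base: id=3 (Card) at lvl 0.
Iteration 1: rows with parent_id in {3} -> Video (id 8, lvl 1).
Iteration 2: rows with parent_id in {8} -> Mystery (id 9, lvl 2), Horror (id 11, lvl 2).
Iteration 3: rows with parent_id in {9,11} -> Toys (id 10, lvl 3).
Iteration 4: no rows with parent_id in {10}; recursion stops.

Card, Horror, Mystery, Toys, Video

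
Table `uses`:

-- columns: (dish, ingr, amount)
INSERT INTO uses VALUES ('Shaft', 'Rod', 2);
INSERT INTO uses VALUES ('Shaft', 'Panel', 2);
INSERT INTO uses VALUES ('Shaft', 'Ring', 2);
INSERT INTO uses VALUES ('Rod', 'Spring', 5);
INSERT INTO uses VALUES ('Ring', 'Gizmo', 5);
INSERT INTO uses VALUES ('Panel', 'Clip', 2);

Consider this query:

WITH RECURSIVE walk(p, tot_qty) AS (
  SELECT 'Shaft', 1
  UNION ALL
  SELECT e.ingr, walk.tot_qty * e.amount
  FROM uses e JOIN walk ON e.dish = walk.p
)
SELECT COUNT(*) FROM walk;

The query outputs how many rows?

Base: (Shaft, tot_qty=1).
Iteration 1: components of {Shaft} -> Panel = 1*2 = 2, Ring = 1*2 = 2, Rod = 1*2 = 2.
Iteration 2: components of {Panel,Ring,Rod} -> Clip = 2*2 = 4, Gizmo = 2*5 = 10, Spring = 2*5 = 10.
Iteration 3: no further components; recursion stops.
Total rows emitted: 7.

7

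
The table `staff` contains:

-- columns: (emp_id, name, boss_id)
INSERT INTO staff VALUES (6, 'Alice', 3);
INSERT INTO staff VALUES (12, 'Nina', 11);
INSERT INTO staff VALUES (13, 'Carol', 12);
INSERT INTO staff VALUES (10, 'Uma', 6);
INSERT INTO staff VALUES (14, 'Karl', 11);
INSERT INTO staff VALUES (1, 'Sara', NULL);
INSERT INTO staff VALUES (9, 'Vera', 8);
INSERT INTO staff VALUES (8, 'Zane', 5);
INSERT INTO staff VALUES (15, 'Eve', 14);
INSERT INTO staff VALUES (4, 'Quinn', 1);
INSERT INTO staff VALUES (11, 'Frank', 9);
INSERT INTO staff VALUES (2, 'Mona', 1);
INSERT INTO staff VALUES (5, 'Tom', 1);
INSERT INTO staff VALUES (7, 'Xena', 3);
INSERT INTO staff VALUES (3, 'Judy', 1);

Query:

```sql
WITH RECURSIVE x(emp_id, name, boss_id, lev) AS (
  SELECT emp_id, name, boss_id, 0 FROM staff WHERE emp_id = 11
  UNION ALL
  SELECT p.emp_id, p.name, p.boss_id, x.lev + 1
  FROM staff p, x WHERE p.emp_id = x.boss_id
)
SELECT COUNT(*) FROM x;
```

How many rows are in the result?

5

Base: emp_id=11 (Frank), boss_id=9, lev 0.
Iteration 1: join on emp_id=9 -> Vera (id 9, boss_id=8, lev 1).
Iteration 2: join on emp_id=8 -> Zane (id 8, boss_id=5, lev 2).
Iteration 3: join on emp_id=5 -> Tom (id 5, boss_id=1, lev 3).
Iteration 4: join on emp_id=1 -> Sara (id 1, boss_id=NULL, lev 4).
Iteration 5: boss_id is NULL; no match; recursion stops.
Total rows emitted: 5.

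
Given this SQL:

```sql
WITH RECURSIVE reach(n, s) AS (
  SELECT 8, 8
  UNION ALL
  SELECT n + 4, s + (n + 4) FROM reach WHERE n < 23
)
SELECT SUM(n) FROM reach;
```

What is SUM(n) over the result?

80

Base: n=8, s=8.
Iteration 1: 8 < 23 holds -> n = 8 + 4 = 12, s = 8 + 12 = 20.
Iteration 2: 12 < 23 holds -> n = 12 + 4 = 16, s = 20 + 16 = 36.
Iteration 3: 16 < 23 holds -> n = 16 + 4 = 20, s = 36 + 20 = 56.
Iteration 4: 20 < 23 holds -> n = 20 + 4 = 24, s = 56 + 24 = 80.
Iteration 5: 24 < 23 fails; recursion stops.
SUM(n) = 8 + 12 + 16 + 20 + 24 = 80.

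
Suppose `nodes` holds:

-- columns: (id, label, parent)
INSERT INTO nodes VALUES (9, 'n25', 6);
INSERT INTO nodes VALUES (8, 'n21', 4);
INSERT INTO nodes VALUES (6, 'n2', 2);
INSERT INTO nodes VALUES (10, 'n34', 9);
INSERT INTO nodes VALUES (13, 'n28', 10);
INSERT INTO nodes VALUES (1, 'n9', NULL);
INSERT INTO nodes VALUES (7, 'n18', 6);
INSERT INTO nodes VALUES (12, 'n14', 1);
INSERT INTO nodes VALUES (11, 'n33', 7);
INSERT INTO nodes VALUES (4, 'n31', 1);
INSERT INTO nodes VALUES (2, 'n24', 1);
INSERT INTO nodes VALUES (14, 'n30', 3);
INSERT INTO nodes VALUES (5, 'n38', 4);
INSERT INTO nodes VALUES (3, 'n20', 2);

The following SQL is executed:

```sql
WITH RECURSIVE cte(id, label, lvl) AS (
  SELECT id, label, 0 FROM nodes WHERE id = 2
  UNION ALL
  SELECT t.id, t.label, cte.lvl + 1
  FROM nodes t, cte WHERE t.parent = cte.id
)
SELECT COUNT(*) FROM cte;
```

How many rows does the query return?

9

Base: id=2 (n24) at lvl 0.
Iteration 1: rows with parent in {2} -> n20 (id 3, lvl 1), n2 (id 6, lvl 1).
Iteration 2: rows with parent in {3,6} -> n18 (id 7, lvl 2), n25 (id 9, lvl 2), n30 (id 14, lvl 2).
Iteration 3: rows with parent in {7,9,14} -> n34 (id 10, lvl 3), n33 (id 11, lvl 3).
Iteration 4: rows with parent in {10,11} -> n28 (id 13, lvl 4).
Iteration 5: no rows with parent in {13}; recursion stops.
Total rows emitted: 9.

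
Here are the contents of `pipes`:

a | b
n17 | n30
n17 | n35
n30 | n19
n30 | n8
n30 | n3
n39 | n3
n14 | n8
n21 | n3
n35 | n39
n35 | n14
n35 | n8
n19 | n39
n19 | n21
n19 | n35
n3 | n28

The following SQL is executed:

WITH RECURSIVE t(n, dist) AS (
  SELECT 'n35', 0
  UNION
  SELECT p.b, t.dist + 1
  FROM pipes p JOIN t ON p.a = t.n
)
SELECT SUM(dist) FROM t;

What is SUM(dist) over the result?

Base: (n35, dist=0).
Iteration 1: edges from {n35} -> (n14, dist=1), (n39, dist=1), (n8, dist=1).
Iteration 2: edges from {n14,n39,n8} -> (n3, dist=2), (n8, dist=2).
Iteration 3: edges from {n3,n8} -> (n28, dist=3).
Iteration 4: no outgoing edges from {n28}; recursion stops.
SUM(dist) = 0 + 1 + 1 + 1 + 2 + 2 + 3 = 10.

10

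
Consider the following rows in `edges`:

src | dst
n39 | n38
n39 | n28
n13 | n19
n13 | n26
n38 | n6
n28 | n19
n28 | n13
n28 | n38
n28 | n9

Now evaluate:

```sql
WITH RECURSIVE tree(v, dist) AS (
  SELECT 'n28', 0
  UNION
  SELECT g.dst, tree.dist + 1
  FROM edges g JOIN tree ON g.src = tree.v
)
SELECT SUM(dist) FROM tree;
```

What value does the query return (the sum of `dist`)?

Base: (n28, dist=0).
Iteration 1: edges from {n28} -> (n13, dist=1), (n19, dist=1), (n38, dist=1), (n9, dist=1).
Iteration 2: edges from {n13,n19,n38,n9} -> (n19, dist=2), (n26, dist=2), (n6, dist=2).
Iteration 3: no outgoing edges from {n19,n26,n6}; recursion stops.
SUM(dist) = 0 + 1 + 1 + 1 + 1 + 2 + 2 + 2 = 10.

10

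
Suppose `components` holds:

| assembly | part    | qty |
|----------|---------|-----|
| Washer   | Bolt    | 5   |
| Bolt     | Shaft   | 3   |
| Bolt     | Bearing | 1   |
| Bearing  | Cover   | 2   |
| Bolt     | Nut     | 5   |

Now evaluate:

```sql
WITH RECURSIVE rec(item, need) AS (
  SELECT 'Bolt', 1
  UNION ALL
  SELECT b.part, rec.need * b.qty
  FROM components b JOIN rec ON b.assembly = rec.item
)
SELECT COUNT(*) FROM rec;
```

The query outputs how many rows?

Base: (Bolt, need=1).
Iteration 1: components of {Bolt} -> Bearing = 1*1 = 1, Nut = 1*5 = 5, Shaft = 1*3 = 3.
Iteration 2: components of {Bearing,Nut,Shaft} -> Cover = 1*2 = 2.
Iteration 3: no further components; recursion stops.
Total rows emitted: 5.

5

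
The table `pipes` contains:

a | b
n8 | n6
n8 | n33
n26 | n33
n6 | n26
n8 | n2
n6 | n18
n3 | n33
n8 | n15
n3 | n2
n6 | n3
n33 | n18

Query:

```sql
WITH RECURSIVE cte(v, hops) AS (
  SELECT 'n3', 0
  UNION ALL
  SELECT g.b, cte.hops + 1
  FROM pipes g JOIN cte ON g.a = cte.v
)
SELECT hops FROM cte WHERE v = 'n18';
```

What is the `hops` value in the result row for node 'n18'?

2

Base: (n3, hops=0).
Iteration 1: edges from {n3} -> (n2, hops=1), (n33, hops=1).
Iteration 2: edges from {n2,n33} -> (n18, hops=2).
Iteration 3: no outgoing edges from {n18}; recursion stops.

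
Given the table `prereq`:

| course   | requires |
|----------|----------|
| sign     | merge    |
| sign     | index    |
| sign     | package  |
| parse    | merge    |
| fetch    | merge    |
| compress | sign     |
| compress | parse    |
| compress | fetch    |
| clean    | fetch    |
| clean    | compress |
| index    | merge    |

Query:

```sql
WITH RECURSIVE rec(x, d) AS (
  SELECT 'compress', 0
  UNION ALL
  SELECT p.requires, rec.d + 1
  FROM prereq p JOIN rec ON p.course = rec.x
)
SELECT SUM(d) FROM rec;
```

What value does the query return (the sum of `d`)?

16

Base: (compress, d=0).
Iteration 1: edges from {compress} -> (fetch, d=1), (parse, d=1), (sign, d=1).
Iteration 2: edges from {fetch,parse,sign} -> (index, d=2), (merge, d=2) x3, (package, d=2). [UNION ALL keeps all 5 new rows, including repeats]
Iteration 3: edges from {index,merge,package} -> (merge, d=3).
Iteration 4: no outgoing edges from {merge}; recursion stops.
SUM(d) = 0 + 1 + 1 + 1 + 2 + 2 + 2 + 2 + 2 + 3 = 16.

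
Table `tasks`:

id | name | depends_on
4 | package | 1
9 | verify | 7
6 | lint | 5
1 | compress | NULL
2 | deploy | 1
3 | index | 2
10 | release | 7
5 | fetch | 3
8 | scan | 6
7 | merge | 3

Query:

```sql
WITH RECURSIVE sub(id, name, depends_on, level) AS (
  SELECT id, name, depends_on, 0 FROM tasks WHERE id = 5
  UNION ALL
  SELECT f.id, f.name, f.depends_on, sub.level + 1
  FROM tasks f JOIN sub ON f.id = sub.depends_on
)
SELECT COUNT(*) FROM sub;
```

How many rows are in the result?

Base: id=5 (fetch), depends_on=3, level 0.
Iteration 1: join on id=3 -> index (id 3, depends_on=2, level 1).
Iteration 2: join on id=2 -> deploy (id 2, depends_on=1, level 2).
Iteration 3: join on id=1 -> compress (id 1, depends_on=NULL, level 3).
Iteration 4: depends_on is NULL; no match; recursion stops.
Total rows emitted: 4.

4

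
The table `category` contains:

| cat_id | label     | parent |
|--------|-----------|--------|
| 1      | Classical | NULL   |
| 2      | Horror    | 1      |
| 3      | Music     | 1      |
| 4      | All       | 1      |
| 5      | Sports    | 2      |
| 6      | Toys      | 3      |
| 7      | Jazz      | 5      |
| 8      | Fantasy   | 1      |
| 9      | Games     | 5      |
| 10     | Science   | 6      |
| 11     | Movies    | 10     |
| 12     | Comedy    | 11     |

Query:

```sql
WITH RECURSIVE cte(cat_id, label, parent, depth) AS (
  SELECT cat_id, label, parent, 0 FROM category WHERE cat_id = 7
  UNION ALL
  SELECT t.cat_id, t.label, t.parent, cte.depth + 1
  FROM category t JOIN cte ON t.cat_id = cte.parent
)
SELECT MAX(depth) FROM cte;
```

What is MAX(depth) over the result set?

3

Base: cat_id=7 (Jazz), parent=5, depth 0.
Iteration 1: join on cat_id=5 -> Sports (id 5, parent=2, depth 1).
Iteration 2: join on cat_id=2 -> Horror (id 2, parent=1, depth 2).
Iteration 3: join on cat_id=1 -> Classical (id 1, parent=NULL, depth 3).
Iteration 4: parent is NULL; no match; recursion stops.
depth values: 0, 1, 2, 3; the maximum is 3.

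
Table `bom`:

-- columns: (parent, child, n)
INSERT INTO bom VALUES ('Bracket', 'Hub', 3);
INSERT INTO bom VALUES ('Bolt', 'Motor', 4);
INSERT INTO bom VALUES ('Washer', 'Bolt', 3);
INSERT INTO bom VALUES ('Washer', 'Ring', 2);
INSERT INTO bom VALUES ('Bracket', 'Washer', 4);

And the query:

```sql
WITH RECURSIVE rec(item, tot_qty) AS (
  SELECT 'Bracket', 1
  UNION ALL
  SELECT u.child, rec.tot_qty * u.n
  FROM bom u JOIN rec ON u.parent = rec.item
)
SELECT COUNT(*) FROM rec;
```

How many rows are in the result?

Base: (Bracket, tot_qty=1).
Iteration 1: components of {Bracket} -> Hub = 1*3 = 3, Washer = 1*4 = 4.
Iteration 2: components of {Hub,Washer} -> Bolt = 4*3 = 12, Ring = 4*2 = 8.
Iteration 3: components of {Bolt,Ring} -> Motor = 12*4 = 48.
Iteration 4: no further components; recursion stops.
Total rows emitted: 6.

6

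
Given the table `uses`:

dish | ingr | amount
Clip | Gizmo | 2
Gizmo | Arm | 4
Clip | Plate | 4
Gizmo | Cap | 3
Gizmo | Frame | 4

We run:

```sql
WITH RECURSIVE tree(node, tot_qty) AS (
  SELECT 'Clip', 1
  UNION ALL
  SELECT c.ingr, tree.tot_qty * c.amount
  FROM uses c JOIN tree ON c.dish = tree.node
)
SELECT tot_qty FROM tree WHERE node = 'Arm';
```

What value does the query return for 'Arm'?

8

Base: (Clip, tot_qty=1).
Iteration 1: components of {Clip} -> Gizmo = 1*2 = 2, Plate = 1*4 = 4.
Iteration 2: components of {Gizmo,Plate} -> Arm = 2*4 = 8, Cap = 2*3 = 6, Frame = 2*4 = 8.
Iteration 3: no further components; recursion stops.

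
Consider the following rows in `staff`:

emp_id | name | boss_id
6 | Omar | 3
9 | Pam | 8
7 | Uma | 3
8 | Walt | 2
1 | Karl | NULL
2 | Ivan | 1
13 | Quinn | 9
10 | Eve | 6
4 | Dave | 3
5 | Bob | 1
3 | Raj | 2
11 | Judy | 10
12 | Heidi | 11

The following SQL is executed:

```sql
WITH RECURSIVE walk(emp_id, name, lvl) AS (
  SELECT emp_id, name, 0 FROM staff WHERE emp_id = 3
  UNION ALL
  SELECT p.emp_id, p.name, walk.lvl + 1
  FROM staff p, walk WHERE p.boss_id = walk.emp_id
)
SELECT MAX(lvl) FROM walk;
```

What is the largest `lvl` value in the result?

Base: emp_id=3 (Raj) at lvl 0.
Iteration 1: rows with boss_id in {3} -> Dave (id 4, lvl 1), Omar (id 6, lvl 1), Uma (id 7, lvl 1).
Iteration 2: rows with boss_id in {4,6,7} -> Eve (id 10, lvl 2).
Iteration 3: rows with boss_id in {10} -> Judy (id 11, lvl 3).
Iteration 4: rows with boss_id in {11} -> Heidi (id 12, lvl 4).
Iteration 5: no rows with boss_id in {12}; recursion stops.
lvl values: 0, 1, 1, 1, 2, 3, 4; the maximum is 4.

4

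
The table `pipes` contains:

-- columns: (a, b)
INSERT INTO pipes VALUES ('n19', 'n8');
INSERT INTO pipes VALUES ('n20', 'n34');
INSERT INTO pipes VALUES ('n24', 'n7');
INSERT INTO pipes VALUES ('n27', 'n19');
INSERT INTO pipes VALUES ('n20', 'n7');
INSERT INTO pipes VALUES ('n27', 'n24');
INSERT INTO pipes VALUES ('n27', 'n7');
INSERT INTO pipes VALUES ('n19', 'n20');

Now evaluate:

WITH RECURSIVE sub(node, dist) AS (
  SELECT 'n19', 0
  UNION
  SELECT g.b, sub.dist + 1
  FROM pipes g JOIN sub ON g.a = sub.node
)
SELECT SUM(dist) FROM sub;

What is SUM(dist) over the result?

Base: (n19, dist=0).
Iteration 1: edges from {n19} -> (n20, dist=1), (n8, dist=1).
Iteration 2: edges from {n20,n8} -> (n34, dist=2), (n7, dist=2).
Iteration 3: no outgoing edges from {n34,n7}; recursion stops.
SUM(dist) = 0 + 1 + 1 + 2 + 2 = 6.

6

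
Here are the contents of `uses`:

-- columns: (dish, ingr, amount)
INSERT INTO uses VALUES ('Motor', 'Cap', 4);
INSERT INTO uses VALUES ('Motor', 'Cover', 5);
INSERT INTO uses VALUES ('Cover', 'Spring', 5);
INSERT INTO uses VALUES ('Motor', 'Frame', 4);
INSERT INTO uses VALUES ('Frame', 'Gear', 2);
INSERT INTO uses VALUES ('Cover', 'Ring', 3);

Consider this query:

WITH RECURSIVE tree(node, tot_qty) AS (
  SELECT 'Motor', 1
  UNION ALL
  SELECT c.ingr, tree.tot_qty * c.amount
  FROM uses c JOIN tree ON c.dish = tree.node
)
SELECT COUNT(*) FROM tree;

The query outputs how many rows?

7

Base: (Motor, tot_qty=1).
Iteration 1: components of {Motor} -> Cap = 1*4 = 4, Cover = 1*5 = 5, Frame = 1*4 = 4.
Iteration 2: components of {Cap,Cover,Frame} -> Gear = 4*2 = 8, Ring = 5*3 = 15, Spring = 5*5 = 25.
Iteration 3: no further components; recursion stops.
Total rows emitted: 7.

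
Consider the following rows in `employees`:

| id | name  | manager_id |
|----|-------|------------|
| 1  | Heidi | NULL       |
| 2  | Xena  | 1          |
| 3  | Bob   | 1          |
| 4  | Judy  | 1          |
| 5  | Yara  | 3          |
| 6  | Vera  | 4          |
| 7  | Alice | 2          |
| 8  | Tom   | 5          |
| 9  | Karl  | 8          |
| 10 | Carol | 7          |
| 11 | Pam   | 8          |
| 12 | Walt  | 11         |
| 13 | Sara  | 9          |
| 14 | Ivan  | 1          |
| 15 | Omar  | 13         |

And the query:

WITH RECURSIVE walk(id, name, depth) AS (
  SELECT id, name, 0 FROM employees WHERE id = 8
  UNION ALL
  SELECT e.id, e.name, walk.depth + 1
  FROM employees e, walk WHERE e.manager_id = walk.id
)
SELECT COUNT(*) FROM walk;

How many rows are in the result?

6

Base: id=8 (Tom) at depth 0.
Iteration 1: rows with manager_id in {8} -> Karl (id 9, depth 1), Pam (id 11, depth 1).
Iteration 2: rows with manager_id in {9,11} -> Walt (id 12, depth 2), Sara (id 13, depth 2).
Iteration 3: rows with manager_id in {12,13} -> Omar (id 15, depth 3).
Iteration 4: no rows with manager_id in {15}; recursion stops.
Total rows emitted: 6.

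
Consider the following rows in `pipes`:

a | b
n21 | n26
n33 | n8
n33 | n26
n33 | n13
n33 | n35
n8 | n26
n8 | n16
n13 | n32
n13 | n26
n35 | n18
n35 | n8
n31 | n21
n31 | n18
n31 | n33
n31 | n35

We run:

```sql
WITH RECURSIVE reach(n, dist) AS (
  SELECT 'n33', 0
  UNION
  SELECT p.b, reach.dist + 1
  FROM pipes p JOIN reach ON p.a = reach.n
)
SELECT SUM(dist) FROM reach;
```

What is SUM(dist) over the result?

Base: (n33, dist=0).
Iteration 1: edges from {n33} -> (n13, dist=1), (n26, dist=1), (n35, dist=1), (n8, dist=1).
Iteration 2: edges from {n13,n26,n35,n8} -> (n16, dist=2), (n18, dist=2), (n26, dist=2), (n32, dist=2), (n8, dist=2). [UNION drops 1 duplicate row(s)]
Iteration 3: edges from {n16,n18,n26,n32,n8} -> (n16, dist=3), (n26, dist=3).
Iteration 4: no outgoing edges from {n16,n26}; recursion stops.
SUM(dist) = 0 + 1 + 1 + 1 + 1 + 2 + 2 + 2 + 2 + 2 + 3 + 3 = 20.

20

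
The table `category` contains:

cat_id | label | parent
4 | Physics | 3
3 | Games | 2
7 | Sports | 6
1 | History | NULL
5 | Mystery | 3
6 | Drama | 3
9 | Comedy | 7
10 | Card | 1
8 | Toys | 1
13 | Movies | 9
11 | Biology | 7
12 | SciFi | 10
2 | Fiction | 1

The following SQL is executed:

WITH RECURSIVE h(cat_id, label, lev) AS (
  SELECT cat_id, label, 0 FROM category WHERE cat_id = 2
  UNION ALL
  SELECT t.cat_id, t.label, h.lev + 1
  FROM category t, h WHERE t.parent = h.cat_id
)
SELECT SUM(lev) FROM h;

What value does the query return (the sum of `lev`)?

Base: cat_id=2 (Fiction) at lev 0.
Iteration 1: rows with parent in {2} -> Games (id 3, lev 1).
Iteration 2: rows with parent in {3} -> Physics (id 4, lev 2), Mystery (id 5, lev 2), Drama (id 6, lev 2).
Iteration 3: rows with parent in {4,5,6} -> Sports (id 7, lev 3).
Iteration 4: rows with parent in {7} -> Comedy (id 9, lev 4), Biology (id 11, lev 4).
Iteration 5: rows with parent in {9,11} -> Movies (id 13, lev 5).
Iteration 6: no rows with parent in {13}; recursion stops.
SUM(lev) = 0 + 1 + 2 + 2 + 2 + 3 + 4 + 4 + 5 = 23.

23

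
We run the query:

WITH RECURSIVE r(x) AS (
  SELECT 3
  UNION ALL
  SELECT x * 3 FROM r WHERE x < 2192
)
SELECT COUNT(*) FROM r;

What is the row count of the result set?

Base: x=3.
Iteration 1: 3 < 2192 holds -> x = 3 * 3 = 9.
Iteration 2: 9 < 2192 holds -> x = 9 * 3 = 27.
Iteration 3: 27 < 2192 holds -> x = 27 * 3 = 81.
Iteration 4: 81 < 2192 holds -> x = 81 * 3 = 243.
Iteration 5: 243 < 2192 holds -> x = 243 * 3 = 729.
Iteration 6: 729 < 2192 holds -> x = 729 * 3 = 2187.
Iteration 7: 2187 < 2192 holds -> x = 2187 * 3 = 6561.
Iteration 8: 6561 < 2192 fails; recursion stops.
Total rows emitted: 8.

8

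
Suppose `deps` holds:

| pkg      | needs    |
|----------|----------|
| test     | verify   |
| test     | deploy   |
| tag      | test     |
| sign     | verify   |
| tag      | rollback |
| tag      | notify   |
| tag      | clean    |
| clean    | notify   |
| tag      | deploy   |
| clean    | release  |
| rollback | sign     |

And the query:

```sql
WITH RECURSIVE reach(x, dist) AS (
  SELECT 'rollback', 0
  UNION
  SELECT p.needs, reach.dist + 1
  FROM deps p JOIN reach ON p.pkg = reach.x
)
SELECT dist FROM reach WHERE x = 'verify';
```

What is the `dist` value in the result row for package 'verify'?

2

Base: (rollback, dist=0).
Iteration 1: edges from {rollback} -> (sign, dist=1).
Iteration 2: edges from {sign} -> (verify, dist=2).
Iteration 3: no outgoing edges from {verify}; recursion stops.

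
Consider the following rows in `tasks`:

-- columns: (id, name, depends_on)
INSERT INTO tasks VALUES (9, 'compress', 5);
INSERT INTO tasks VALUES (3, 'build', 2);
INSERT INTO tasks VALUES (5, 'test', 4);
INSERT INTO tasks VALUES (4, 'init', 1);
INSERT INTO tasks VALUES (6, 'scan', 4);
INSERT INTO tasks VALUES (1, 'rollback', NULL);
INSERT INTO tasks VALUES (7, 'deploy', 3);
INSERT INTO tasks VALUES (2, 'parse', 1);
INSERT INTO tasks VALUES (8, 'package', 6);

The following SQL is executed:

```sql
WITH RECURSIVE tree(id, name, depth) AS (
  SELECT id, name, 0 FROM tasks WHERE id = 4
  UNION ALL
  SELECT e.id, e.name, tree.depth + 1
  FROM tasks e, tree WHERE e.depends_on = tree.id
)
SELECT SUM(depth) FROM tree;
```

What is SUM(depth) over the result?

Base: id=4 (init) at depth 0.
Iteration 1: rows with depends_on in {4} -> test (id 5, depth 1), scan (id 6, depth 1).
Iteration 2: rows with depends_on in {5,6} -> package (id 8, depth 2), compress (id 9, depth 2).
Iteration 3: no rows with depends_on in {8,9}; recursion stops.
SUM(depth) = 0 + 1 + 1 + 2 + 2 = 6.

6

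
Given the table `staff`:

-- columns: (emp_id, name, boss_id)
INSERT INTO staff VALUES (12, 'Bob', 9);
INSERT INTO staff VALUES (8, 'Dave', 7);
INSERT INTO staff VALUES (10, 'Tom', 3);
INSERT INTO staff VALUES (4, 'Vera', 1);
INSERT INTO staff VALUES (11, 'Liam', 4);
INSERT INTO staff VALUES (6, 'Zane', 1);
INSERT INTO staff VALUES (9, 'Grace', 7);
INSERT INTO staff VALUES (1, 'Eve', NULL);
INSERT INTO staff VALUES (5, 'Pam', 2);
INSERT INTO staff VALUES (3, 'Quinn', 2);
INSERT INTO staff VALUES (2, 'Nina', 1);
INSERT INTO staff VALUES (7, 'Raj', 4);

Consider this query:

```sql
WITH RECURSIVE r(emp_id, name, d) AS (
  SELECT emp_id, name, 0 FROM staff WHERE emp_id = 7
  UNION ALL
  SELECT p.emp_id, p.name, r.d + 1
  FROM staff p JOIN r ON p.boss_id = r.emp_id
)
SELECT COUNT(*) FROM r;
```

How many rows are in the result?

4

Base: emp_id=7 (Raj) at d 0.
Iteration 1: rows with boss_id in {7} -> Dave (id 8, d 1), Grace (id 9, d 1).
Iteration 2: rows with boss_id in {8,9} -> Bob (id 12, d 2).
Iteration 3: no rows with boss_id in {12}; recursion stops.
Total rows emitted: 4.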